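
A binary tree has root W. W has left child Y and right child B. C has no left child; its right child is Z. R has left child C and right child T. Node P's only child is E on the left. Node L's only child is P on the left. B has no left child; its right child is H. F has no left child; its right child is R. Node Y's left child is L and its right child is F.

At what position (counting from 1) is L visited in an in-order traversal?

3

In-order visits the left subtree, then the node, then the right subtree.
At W: go left to Y.
  At Y: go left to L.
    At L: go left to P.
      At P: go left to E.
        E is a leaf — visit E.
      Visit P.
      At P: no right child.
    Visit L.
    At L: no right child.
  Visit Y.
  At Y: go right to F.
    At F: no left child.
    Visit F.
    At F: go right to R.
      At R: go left to C.
        At C: no left child.
        Visit C.
        At C: go right to Z.
          Z is a leaf — visit Z.
      Visit R.
      At R: go right to T.
        T is a leaf — visit T.
Visit W.
At W: go right to B.
  At B: no left child.
  Visit B.
  At B: go right to H.
    H is a leaf — visit H.
Full in-order sequence: E, P, L, Y, F, C, Z, R, T, W, B, H.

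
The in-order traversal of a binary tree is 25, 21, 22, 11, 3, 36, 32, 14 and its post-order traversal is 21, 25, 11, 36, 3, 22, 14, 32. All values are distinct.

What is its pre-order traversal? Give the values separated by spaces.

The last element of post-order is the root; it splits in-order into left and right subtrees.
Root 32: left subtree has 6 nodes {25, 21, 22, 11, 3, 36}, right has 1 {14}.
  Root 22: left subtree has 2 nodes {25, 21}, right has 3 {11, 3, 36}.
    Root 25: left subtree has 0 nodes { }, right has 1 {21}.
    Root 3: left subtree has 1 node {11}, right has 1 {36}.

32 22 25 21 3 11 36 14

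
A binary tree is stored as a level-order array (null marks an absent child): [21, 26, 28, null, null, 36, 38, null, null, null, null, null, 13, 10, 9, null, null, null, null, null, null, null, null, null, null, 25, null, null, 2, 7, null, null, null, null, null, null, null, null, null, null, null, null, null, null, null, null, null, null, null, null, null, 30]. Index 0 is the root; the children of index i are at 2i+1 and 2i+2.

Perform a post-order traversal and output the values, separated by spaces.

26 30 25 13 36 2 10 7 9 38 28 21

Post-order visits the left subtree, then the right subtree, then the node.
At 21: go left to 26.
  26 is a leaf — visit 26.
At 21: go right to 28.
  At 28: go left to 36.
    At 36: no left child.
    At 36: go right to 13.
      At 13: go left to 25.
        At 25: go left to 30.
          30 is a leaf — visit 30.
        At 25: no right child.
        Visit 25.
      At 13: no right child.
      Visit 13.
    Visit 36.
  At 28: go right to 38.
    At 38: go left to 10.
      At 10: no left child.
      At 10: go right to 2.
        2 is a leaf — visit 2.
      Visit 10.
    At 38: go right to 9.
      At 9: go left to 7.
        7 is a leaf — visit 7.
      At 9: no right child.
      Visit 9.
    Visit 38.
  Visit 28.
Visit 21.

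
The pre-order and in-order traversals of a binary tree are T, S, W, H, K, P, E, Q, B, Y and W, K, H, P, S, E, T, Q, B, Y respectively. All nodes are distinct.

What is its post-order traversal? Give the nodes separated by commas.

The first element of pre-order is the root; it splits in-order into left and right subtrees.
Root T: left subtree has 6 nodes {W, K, H, P, S, E}, right has 3 {Q, B, Y}.
  Root S: left subtree has 4 nodes {W, K, H, P}, right has 1 {E}.
    Root W: left subtree has 0 nodes { }, right has 3 {K, H, P}.
      Root H: left subtree has 1 node {K}, right has 1 {P}.
  Root Q: left subtree has 0 nodes { }, right has 2 {B, Y}.
    Root B: left subtree has 0 nodes { }, right has 1 {Y}.

K, P, H, W, E, S, Y, B, Q, T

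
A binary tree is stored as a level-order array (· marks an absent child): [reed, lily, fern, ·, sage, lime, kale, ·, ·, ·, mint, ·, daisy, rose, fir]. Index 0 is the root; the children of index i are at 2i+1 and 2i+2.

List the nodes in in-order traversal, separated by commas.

lily, sage, mint, reed, lime, daisy, fern, rose, kale, fir

In-order visits the left subtree, then the node, then the right subtree.
At reed: go left to lily.
  At lily: no left child.
  Visit lily.
  At lily: go right to sage.
    At sage: no left child.
    Visit sage.
    At sage: go right to mint.
      mint is a leaf — visit mint.
Visit reed.
At reed: go right to fern.
  At fern: go left to lime.
    At lime: no left child.
    Visit lime.
    At lime: go right to daisy.
      daisy is a leaf — visit daisy.
  Visit fern.
  At fern: go right to kale.
    At kale: go left to rose.
      rose is a leaf — visit rose.
    Visit kale.
    At kale: go right to fir.
      fir is a leaf — visit fir.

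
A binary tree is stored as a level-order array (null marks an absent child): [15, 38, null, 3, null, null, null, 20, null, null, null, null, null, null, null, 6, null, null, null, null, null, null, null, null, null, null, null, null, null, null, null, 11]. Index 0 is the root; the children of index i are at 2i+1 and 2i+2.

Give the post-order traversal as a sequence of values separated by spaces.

11 6 20 3 38 15

Post-order visits the left subtree, then the right subtree, then the node.
At 15: go left to 38.
  At 38: go left to 3.
    At 3: go left to 20.
      At 20: go left to 6.
        At 6: go left to 11.
          11 is a leaf — visit 11.
        At 6: no right child.
        Visit 6.
      At 20: no right child.
      Visit 20.
    At 3: no right child.
    Visit 3.
  At 38: no right child.
  Visit 38.
At 15: no right child.
Visit 15.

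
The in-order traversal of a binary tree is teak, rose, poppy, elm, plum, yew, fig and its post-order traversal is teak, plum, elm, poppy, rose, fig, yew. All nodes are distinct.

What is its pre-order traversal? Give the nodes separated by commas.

yew, rose, teak, poppy, elm, plum, fig

The last element of post-order is the root; it splits in-order into left and right subtrees.
Root yew: left subtree has 5 nodes {teak, rose, poppy, elm, plum}, right has 1 {fig}.
  Root rose: left subtree has 1 node {teak}, right has 3 {poppy, elm, plum}.
    Root poppy: left subtree has 0 nodes { }, right has 2 {elm, plum}.
      Root elm: left subtree has 0 nodes { }, right has 1 {plum}.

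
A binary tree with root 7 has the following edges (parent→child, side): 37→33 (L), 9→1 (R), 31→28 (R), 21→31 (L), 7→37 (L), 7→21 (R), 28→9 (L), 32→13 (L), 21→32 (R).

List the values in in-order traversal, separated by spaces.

33 37 7 31 9 1 28 21 13 32

In-order visits the left subtree, then the node, then the right subtree.
At 7: go left to 37.
  At 37: go left to 33.
    33 is a leaf — visit 33.
  Visit 37.
  At 37: no right child.
Visit 7.
At 7: go right to 21.
  At 21: go left to 31.
    At 31: no left child.
    Visit 31.
    At 31: go right to 28.
      At 28: go left to 9.
        At 9: no left child.
        Visit 9.
        At 9: go right to 1.
          1 is a leaf — visit 1.
      Visit 28.
      At 28: no right child.
  Visit 21.
  At 21: go right to 32.
    At 32: go left to 13.
      13 is a leaf — visit 13.
    Visit 32.
    At 32: no right child.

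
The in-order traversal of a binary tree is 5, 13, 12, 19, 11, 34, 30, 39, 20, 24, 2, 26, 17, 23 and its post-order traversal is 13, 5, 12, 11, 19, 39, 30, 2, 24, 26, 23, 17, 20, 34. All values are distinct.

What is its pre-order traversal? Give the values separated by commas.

The last element of post-order is the root; it splits in-order into left and right subtrees.
Root 34: left subtree has 5 nodes {5, 13, 12, 19, 11}, right has 8 {30, 39, 20, 24, 2, 26, 17, 23}.
  Root 19: left subtree has 3 nodes {5, 13, 12}, right has 1 {11}.
    Root 12: left subtree has 2 nodes {5, 13}, right has 0 { }.
      Root 5: left subtree has 0 nodes { }, right has 1 {13}.
  Root 20: left subtree has 2 nodes {30, 39}, right has 5 {24, 2, 26, 17, 23}.
    Root 30: left subtree has 0 nodes { }, right has 1 {39}.
    Root 17: left subtree has 3 nodes {24, 2, 26}, right has 1 {23}.
      Root 26: left subtree has 2 nodes {24, 2}, right has 0 { }.
        Root 24: left subtree has 0 nodes { }, right has 1 {2}.

34, 19, 12, 5, 13, 11, 20, 30, 39, 17, 26, 24, 2, 23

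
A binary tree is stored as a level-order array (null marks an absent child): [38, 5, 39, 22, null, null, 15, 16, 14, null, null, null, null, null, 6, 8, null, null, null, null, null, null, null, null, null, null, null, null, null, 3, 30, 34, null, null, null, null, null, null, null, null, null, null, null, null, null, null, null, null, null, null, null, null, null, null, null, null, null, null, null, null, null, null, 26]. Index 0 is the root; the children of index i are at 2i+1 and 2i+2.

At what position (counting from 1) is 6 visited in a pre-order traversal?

10

Pre-order visits the node, then its left subtree, then its right subtree.
Visit 38.
At 38: go left to 5.
  Visit 5.
  At 5: go left to 22.
    Visit 22.
    At 22: go left to 16.
      Visit 16.
      At 16: go left to 8.
        Visit 8.
        At 8: go left to 34.
          34 is a leaf — visit 34.
        At 8: no right child.
      At 16: no right child.
    At 22: go right to 14.
      14 is a leaf — visit 14.
  At 5: no right child.
At 38: go right to 39.
  Visit 39.
  At 39: no left child.
  At 39: go right to 15.
    Visit 15.
    At 15: no left child.
    At 15: go right to 6.
      Visit 6.
      At 6: go left to 3.
        3 is a leaf — visit 3.
      At 6: go right to 30.
        Visit 30.
        At 30: no left child.
        At 30: go right to 26.
          26 is a leaf — visit 26.
Full pre-order sequence: 38, 5, 22, 16, 8, 34, 14, 39, 15, 6, 3, 30, 26.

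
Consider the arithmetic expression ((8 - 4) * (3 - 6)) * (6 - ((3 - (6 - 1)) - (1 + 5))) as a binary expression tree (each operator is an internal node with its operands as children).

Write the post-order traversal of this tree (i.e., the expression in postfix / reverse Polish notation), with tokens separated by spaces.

Post-order on an expression tree gives postfix notation: for each operator, emit left operand, right operand, then the operator.

8 4 - 3 6 - * 6 3 6 1 - - 1 5 + - - *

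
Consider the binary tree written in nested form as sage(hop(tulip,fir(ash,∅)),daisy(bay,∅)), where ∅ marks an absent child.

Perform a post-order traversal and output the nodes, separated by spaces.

Post-order visits the left subtree, then the right subtree, then the node.
At sage: go left to hop.
  At hop: go left to tulip.
    tulip is a leaf — visit tulip.
  At hop: go right to fir.
    At fir: go left to ash.
      ash is a leaf — visit ash.
    At fir: no right child.
    Visit fir.
  Visit hop.
At sage: go right to daisy.
  At daisy: go left to bay.
    bay is a leaf — visit bay.
  At daisy: no right child.
  Visit daisy.
Visit sage.

tulip ash fir hop bay daisy sage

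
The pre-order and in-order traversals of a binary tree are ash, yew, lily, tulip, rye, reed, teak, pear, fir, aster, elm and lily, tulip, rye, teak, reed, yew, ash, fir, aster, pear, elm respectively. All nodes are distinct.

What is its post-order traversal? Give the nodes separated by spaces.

The first element of pre-order is the root; it splits in-order into left and right subtrees.
Root ash: left subtree has 6 nodes {lily, tulip, rye, teak, reed, yew}, right has 4 {fir, aster, pear, elm}.
  Root yew: left subtree has 5 nodes {lily, tulip, rye, teak, reed}, right has 0 { }.
    Root lily: left subtree has 0 nodes { }, right has 4 {tulip, rye, teak, reed}.
      Root tulip: left subtree has 0 nodes { }, right has 3 {rye, teak, reed}.
        Root rye: left subtree has 0 nodes { }, right has 2 {teak, reed}.
          Root reed: left subtree has 1 node {teak}, right has 0 { }.
  Root pear: left subtree has 2 nodes {fir, aster}, right has 1 {elm}.
    Root fir: left subtree has 0 nodes { }, right has 1 {aster}.

teak reed rye tulip lily yew aster fir elm pear ash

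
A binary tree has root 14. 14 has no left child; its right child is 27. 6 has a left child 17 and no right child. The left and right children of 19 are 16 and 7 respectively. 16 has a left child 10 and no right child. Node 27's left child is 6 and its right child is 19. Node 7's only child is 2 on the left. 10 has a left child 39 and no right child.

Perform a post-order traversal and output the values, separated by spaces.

17 6 39 10 16 2 7 19 27 14

Post-order visits the left subtree, then the right subtree, then the node.
At 14: no left child.
At 14: go right to 27.
  At 27: go left to 6.
    At 6: go left to 17.
      17 is a leaf — visit 17.
    At 6: no right child.
    Visit 6.
  At 27: go right to 19.
    At 19: go left to 16.
      At 16: go left to 10.
        At 10: go left to 39.
          39 is a leaf — visit 39.
        At 10: no right child.
        Visit 10.
      At 16: no right child.
      Visit 16.
    At 19: go right to 7.
      At 7: go left to 2.
        2 is a leaf — visit 2.
      At 7: no right child.
      Visit 7.
    Visit 19.
  Visit 27.
Visit 14.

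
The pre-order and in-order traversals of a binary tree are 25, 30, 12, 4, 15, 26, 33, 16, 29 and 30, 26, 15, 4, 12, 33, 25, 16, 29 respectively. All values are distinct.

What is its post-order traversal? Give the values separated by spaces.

26 15 4 33 12 30 29 16 25

The first element of pre-order is the root; it splits in-order into left and right subtrees.
Root 25: left subtree has 6 nodes {30, 26, 15, 4, 12, 33}, right has 2 {16, 29}.
  Root 30: left subtree has 0 nodes { }, right has 5 {26, 15, 4, 12, 33}.
    Root 12: left subtree has 3 nodes {26, 15, 4}, right has 1 {33}.
      Root 4: left subtree has 2 nodes {26, 15}, right has 0 { }.
        Root 15: left subtree has 1 node {26}, right has 0 { }.
  Root 16: left subtree has 0 nodes { }, right has 1 {29}.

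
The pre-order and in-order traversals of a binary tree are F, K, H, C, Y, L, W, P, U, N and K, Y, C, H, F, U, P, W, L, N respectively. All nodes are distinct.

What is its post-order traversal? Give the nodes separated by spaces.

The first element of pre-order is the root; it splits in-order into left and right subtrees.
Root F: left subtree has 4 nodes {K, Y, C, H}, right has 5 {U, P, W, L, N}.
  Root K: left subtree has 0 nodes { }, right has 3 {Y, C, H}.
    Root H: left subtree has 2 nodes {Y, C}, right has 0 { }.
      Root C: left subtree has 1 node {Y}, right has 0 { }.
  Root L: left subtree has 3 nodes {U, P, W}, right has 1 {N}.
    Root W: left subtree has 2 nodes {U, P}, right has 0 { }.
      Root P: left subtree has 1 node {U}, right has 0 { }.

Y C H K U P W N L F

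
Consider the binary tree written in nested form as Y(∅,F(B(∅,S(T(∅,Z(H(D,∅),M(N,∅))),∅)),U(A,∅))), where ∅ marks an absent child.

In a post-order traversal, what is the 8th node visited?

B

Post-order visits the left subtree, then the right subtree, then the node.
At Y: no left child.
At Y: go right to F.
  At F: go left to B.
    At B: no left child.
    At B: go right to S.
      At S: go left to T.
        At T: no left child.
        At T: go right to Z.
          At Z: go left to H.
            At H: go left to D.
              D is a leaf — visit D.
            At H: no right child.
            Visit H.
          At Z: go right to M.
            At M: go left to N.
              N is a leaf — visit N.
            At M: no right child.
            Visit M.
          Visit Z.
        Visit T.
      At S: no right child.
      Visit S.
    Visit B.
  At F: go right to U.
    At U: go left to A.
      A is a leaf — visit A.
    At U: no right child.
    Visit U.
  Visit F.
Visit Y.
Full post-order sequence: D, H, N, M, Z, T, S, B, A, U, F, Y.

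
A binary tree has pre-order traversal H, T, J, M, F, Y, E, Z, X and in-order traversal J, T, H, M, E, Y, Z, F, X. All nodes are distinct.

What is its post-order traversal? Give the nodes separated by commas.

The first element of pre-order is the root; it splits in-order into left and right subtrees.
Root H: left subtree has 2 nodes {J, T}, right has 6 {M, E, Y, Z, F, X}.
  Root T: left subtree has 1 node {J}, right has 0 { }.
  Root M: left subtree has 0 nodes { }, right has 5 {E, Y, Z, F, X}.
    Root F: left subtree has 3 nodes {E, Y, Z}, right has 1 {X}.
      Root Y: left subtree has 1 node {E}, right has 1 {Z}.

J, T, E, Z, Y, X, F, M, H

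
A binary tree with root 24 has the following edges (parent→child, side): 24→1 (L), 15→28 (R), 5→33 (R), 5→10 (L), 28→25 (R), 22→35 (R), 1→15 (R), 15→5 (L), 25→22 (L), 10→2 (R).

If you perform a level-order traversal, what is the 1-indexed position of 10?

Level-order visits nodes level by level from the root, left to right within each level.
Level 0: 24
Level 1: 1
Level 2: 15
Level 3: 5, 28
Level 4: 10, 33, 25
Level 5: 2, 22
Level 6: 35
Full level-order sequence: 24, 1, 15, 5, 28, 10, 33, 25, 2, 22, 35.

6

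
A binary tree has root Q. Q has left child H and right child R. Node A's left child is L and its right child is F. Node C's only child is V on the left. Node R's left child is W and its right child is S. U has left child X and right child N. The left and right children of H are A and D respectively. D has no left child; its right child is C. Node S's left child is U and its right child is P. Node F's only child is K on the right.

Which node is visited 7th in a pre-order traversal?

Pre-order visits the node, then its left subtree, then its right subtree.
Visit Q.
At Q: go left to H.
  Visit H.
  At H: go left to A.
    Visit A.
    At A: go left to L.
      L is a leaf — visit L.
    At A: go right to F.
      Visit F.
      At F: no left child.
      At F: go right to K.
        K is a leaf — visit K.
  At H: go right to D.
    Visit D.
    At D: no left child.
    At D: go right to C.
      Visit C.
      At C: go left to V.
        V is a leaf — visit V.
      At C: no right child.
At Q: go right to R.
  Visit R.
  At R: go left to W.
    W is a leaf — visit W.
  At R: go right to S.
    Visit S.
    At S: go left to U.
      Visit U.
      At U: go left to X.
        X is a leaf — visit X.
      At U: go right to N.
        N is a leaf — visit N.
    At S: go right to P.
      P is a leaf — visit P.
Full pre-order sequence: Q, H, A, L, F, K, D, C, V, R, W, S, U, X, N, P.

D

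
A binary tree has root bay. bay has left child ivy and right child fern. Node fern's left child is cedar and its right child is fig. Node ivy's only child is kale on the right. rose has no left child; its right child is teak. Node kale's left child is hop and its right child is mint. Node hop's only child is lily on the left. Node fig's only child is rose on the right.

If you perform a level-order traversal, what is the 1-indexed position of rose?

Level-order visits nodes level by level from the root, left to right within each level.
Level 0: bay
Level 1: ivy, fern
Level 2: kale, cedar, fig
Level 3: hop, mint, rose
Level 4: lily, teak
Full level-order sequence: bay, ivy, fern, kale, cedar, fig, hop, mint, rose, lily, teak.

9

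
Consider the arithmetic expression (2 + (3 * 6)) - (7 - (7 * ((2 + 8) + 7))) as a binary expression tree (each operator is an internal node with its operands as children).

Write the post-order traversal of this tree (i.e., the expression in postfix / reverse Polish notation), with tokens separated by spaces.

Post-order on an expression tree gives postfix notation: for each operator, emit left operand, right operand, then the operator.

2 3 6 * + 7 7 2 8 + 7 + * - -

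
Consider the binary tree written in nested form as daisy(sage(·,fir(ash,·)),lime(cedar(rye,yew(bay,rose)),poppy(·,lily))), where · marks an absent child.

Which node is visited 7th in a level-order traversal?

Level-order visits nodes level by level from the root, left to right within each level.
Level 0: daisy
Level 1: sage, lime
Level 2: fir, cedar, poppy
Level 3: ash, rye, yew, lily
Level 4: bay, rose
Full level-order sequence: daisy, sage, lime, fir, cedar, poppy, ash, rye, yew, lily, bay, rose.

ash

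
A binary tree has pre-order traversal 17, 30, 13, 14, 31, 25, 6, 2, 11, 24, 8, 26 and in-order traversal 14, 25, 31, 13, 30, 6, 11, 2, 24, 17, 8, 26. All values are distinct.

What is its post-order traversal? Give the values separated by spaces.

25 31 14 13 11 24 2 6 30 26 8 17

The first element of pre-order is the root; it splits in-order into left and right subtrees.
Root 17: left subtree has 9 nodes {14, 25, 31, 13, 30, 6, 11, 2, 24}, right has 2 {8, 26}.
  Root 30: left subtree has 4 nodes {14, 25, 31, 13}, right has 4 {6, 11, 2, 24}.
    Root 13: left subtree has 3 nodes {14, 25, 31}, right has 0 { }.
      Root 14: left subtree has 0 nodes { }, right has 2 {25, 31}.
        Root 31: left subtree has 1 node {25}, right has 0 { }.
    Root 6: left subtree has 0 nodes { }, right has 3 {11, 2, 24}.
      Root 2: left subtree has 1 node {11}, right has 1 {24}.
  Root 8: left subtree has 0 nodes { }, right has 1 {26}.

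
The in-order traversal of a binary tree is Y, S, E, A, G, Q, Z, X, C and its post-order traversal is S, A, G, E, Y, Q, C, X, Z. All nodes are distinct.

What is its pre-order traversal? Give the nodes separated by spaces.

Z Q Y E S G A X C

The last element of post-order is the root; it splits in-order into left and right subtrees.
Root Z: left subtree has 6 nodes {Y, S, E, A, G, Q}, right has 2 {X, C}.
  Root Q: left subtree has 5 nodes {Y, S, E, A, G}, right has 0 { }.
    Root Y: left subtree has 0 nodes { }, right has 4 {S, E, A, G}.
      Root E: left subtree has 1 node {S}, right has 2 {A, G}.
        Root G: left subtree has 1 node {A}, right has 0 { }.
  Root X: left subtree has 0 nodes { }, right has 1 {C}.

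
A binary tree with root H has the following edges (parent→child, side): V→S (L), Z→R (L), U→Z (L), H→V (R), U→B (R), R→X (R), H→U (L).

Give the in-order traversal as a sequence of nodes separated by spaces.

In-order visits the left subtree, then the node, then the right subtree.
At H: go left to U.
  At U: go left to Z.
    At Z: go left to R.
      At R: no left child.
      Visit R.
      At R: go right to X.
        X is a leaf — visit X.
    Visit Z.
    At Z: no right child.
  Visit U.
  At U: go right to B.
    B is a leaf — visit B.
Visit H.
At H: go right to V.
  At V: go left to S.
    S is a leaf — visit S.
  Visit V.
  At V: no right child.

R X Z U B H S V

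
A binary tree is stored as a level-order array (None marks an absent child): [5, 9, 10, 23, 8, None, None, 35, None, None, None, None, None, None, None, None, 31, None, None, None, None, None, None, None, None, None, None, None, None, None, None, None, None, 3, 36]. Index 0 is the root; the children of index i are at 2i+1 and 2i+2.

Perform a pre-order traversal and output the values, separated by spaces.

5 9 23 35 31 3 36 8 10

Pre-order visits the node, then its left subtree, then its right subtree.
Visit 5.
At 5: go left to 9.
  Visit 9.
  At 9: go left to 23.
    Visit 23.
    At 23: go left to 35.
      Visit 35.
      At 35: no left child.
      At 35: go right to 31.
        Visit 31.
        At 31: go left to 3.
          3 is a leaf — visit 3.
        At 31: go right to 36.
          36 is a leaf — visit 36.
    At 23: no right child.
  At 9: go right to 8.
    8 is a leaf — visit 8.
At 5: go right to 10.
  10 is a leaf — visit 10.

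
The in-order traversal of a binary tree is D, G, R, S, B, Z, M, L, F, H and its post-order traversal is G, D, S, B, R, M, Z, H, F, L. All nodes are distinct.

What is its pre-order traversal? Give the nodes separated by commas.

The last element of post-order is the root; it splits in-order into left and right subtrees.
Root L: left subtree has 7 nodes {D, G, R, S, B, Z, M}, right has 2 {F, H}.
  Root Z: left subtree has 5 nodes {D, G, R, S, B}, right has 1 {M}.
    Root R: left subtree has 2 nodes {D, G}, right has 2 {S, B}.
      Root D: left subtree has 0 nodes { }, right has 1 {G}.
      Root B: left subtree has 1 node {S}, right has 0 { }.
  Root F: left subtree has 0 nodes { }, right has 1 {H}.

L, Z, R, D, G, B, S, M, F, H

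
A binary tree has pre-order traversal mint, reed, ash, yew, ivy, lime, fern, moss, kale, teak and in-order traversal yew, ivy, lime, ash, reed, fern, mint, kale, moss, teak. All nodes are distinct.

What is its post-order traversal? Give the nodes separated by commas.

The first element of pre-order is the root; it splits in-order into left and right subtrees.
Root mint: left subtree has 6 nodes {yew, ivy, lime, ash, reed, fern}, right has 3 {kale, moss, teak}.
  Root reed: left subtree has 4 nodes {yew, ivy, lime, ash}, right has 1 {fern}.
    Root ash: left subtree has 3 nodes {yew, ivy, lime}, right has 0 { }.
      Root yew: left subtree has 0 nodes { }, right has 2 {ivy, lime}.
        Root ivy: left subtree has 0 nodes { }, right has 1 {lime}.
  Root moss: left subtree has 1 node {kale}, right has 1 {teak}.

lime, ivy, yew, ash, fern, reed, kale, teak, moss, mint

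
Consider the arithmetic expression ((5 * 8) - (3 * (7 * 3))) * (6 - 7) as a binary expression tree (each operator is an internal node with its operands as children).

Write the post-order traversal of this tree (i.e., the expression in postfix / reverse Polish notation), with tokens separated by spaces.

5 8 * 3 7 3 * * - 6 7 - *

Post-order on an expression tree gives postfix notation: for each operator, emit left operand, right operand, then the operator.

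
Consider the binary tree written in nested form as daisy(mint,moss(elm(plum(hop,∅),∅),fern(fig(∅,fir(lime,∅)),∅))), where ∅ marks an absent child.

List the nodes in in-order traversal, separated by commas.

mint, daisy, hop, plum, elm, moss, fig, lime, fir, fern

In-order visits the left subtree, then the node, then the right subtree.
At daisy: go left to mint.
  mint is a leaf — visit mint.
Visit daisy.
At daisy: go right to moss.
  At moss: go left to elm.
    At elm: go left to plum.
      At plum: go left to hop.
        hop is a leaf — visit hop.
      Visit plum.
      At plum: no right child.
    Visit elm.
    At elm: no right child.
  Visit moss.
  At moss: go right to fern.
    At fern: go left to fig.
      At fig: no left child.
      Visit fig.
      At fig: go right to fir.
        At fir: go left to lime.
          lime is a leaf — visit lime.
        Visit fir.
        At fir: no right child.
    Visit fern.
    At fern: no right child.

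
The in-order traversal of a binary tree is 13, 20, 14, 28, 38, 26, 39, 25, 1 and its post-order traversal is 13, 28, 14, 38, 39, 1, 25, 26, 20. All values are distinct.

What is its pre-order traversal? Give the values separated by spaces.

20 13 26 38 14 28 25 39 1

The last element of post-order is the root; it splits in-order into left and right subtrees.
Root 20: left subtree has 1 node {13}, right has 7 {14, 28, 38, 26, 39, 25, 1}.
  Root 26: left subtree has 3 nodes {14, 28, 38}, right has 3 {39, 25, 1}.
    Root 38: left subtree has 2 nodes {14, 28}, right has 0 { }.
      Root 14: left subtree has 0 nodes { }, right has 1 {28}.
    Root 25: left subtree has 1 node {39}, right has 1 {1}.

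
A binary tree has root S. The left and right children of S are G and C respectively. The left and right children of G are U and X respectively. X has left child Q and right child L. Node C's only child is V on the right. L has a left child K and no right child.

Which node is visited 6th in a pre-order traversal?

L

Pre-order visits the node, then its left subtree, then its right subtree.
Visit S.
At S: go left to G.
  Visit G.
  At G: go left to U.
    U is a leaf — visit U.
  At G: go right to X.
    Visit X.
    At X: go left to Q.
      Q is a leaf — visit Q.
    At X: go right to L.
      Visit L.
      At L: go left to K.
        K is a leaf — visit K.
      At L: no right child.
At S: go right to C.
  Visit C.
  At C: no left child.
  At C: go right to V.
    V is a leaf — visit V.
Full pre-order sequence: S, G, U, X, Q, L, K, C, V.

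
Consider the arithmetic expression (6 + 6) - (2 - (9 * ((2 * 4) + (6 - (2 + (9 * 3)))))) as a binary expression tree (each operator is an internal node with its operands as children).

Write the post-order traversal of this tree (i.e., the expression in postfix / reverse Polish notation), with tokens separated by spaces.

6 6 + 2 9 2 4 * 6 2 9 3 * + - + * - -

Post-order on an expression tree gives postfix notation: for each operator, emit left operand, right operand, then the operator.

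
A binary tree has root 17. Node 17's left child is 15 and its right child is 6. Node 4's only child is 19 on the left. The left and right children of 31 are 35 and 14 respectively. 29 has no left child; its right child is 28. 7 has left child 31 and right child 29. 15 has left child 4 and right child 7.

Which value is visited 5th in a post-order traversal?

Post-order visits the left subtree, then the right subtree, then the node.
At 17: go left to 15.
  At 15: go left to 4.
    At 4: go left to 19.
      19 is a leaf — visit 19.
    At 4: no right child.
    Visit 4.
  At 15: go right to 7.
    At 7: go left to 31.
      At 31: go left to 35.
        35 is a leaf — visit 35.
      At 31: go right to 14.
        14 is a leaf — visit 14.
      Visit 31.
    At 7: go right to 29.
      At 29: no left child.
      At 29: go right to 28.
        28 is a leaf — visit 28.
      Visit 29.
    Visit 7.
  Visit 15.
At 17: go right to 6.
  6 is a leaf — visit 6.
Visit 17.
Full post-order sequence: 19, 4, 35, 14, 31, 28, 29, 7, 15, 6, 17.

31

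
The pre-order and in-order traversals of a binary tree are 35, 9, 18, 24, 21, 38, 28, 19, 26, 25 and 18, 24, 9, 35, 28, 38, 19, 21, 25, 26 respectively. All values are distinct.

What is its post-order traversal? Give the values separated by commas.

The first element of pre-order is the root; it splits in-order into left and right subtrees.
Root 35: left subtree has 3 nodes {18, 24, 9}, right has 6 {28, 38, 19, 21, 25, 26}.
  Root 9: left subtree has 2 nodes {18, 24}, right has 0 { }.
    Root 18: left subtree has 0 nodes { }, right has 1 {24}.
  Root 21: left subtree has 3 nodes {28, 38, 19}, right has 2 {25, 26}.
    Root 38: left subtree has 1 node {28}, right has 1 {19}.
    Root 26: left subtree has 1 node {25}, right has 0 { }.

24, 18, 9, 28, 19, 38, 25, 26, 21, 35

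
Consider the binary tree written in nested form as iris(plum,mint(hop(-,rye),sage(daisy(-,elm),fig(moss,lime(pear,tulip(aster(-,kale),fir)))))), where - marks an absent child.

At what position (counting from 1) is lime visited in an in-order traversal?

12

In-order visits the left subtree, then the node, then the right subtree.
At iris: go left to plum.
  plum is a leaf — visit plum.
Visit iris.
At iris: go right to mint.
  At mint: go left to hop.
    At hop: no left child.
    Visit hop.
    At hop: go right to rye.
      rye is a leaf — visit rye.
  Visit mint.
  At mint: go right to sage.
    At sage: go left to daisy.
      At daisy: no left child.
      Visit daisy.
      At daisy: go right to elm.
        elm is a leaf — visit elm.
    Visit sage.
    At sage: go right to fig.
      At fig: go left to moss.
        moss is a leaf — visit moss.
      Visit fig.
      At fig: go right to lime.
        At lime: go left to pear.
          pear is a leaf — visit pear.
        Visit lime.
        At lime: go right to tulip.
          At tulip: go left to aster.
            At aster: no left child.
            Visit aster.
            At aster: go right to kale.
              kale is a leaf — visit kale.
          Visit tulip.
          At tulip: go right to fir.
            fir is a leaf — visit fir.
Full in-order sequence: plum, iris, hop, rye, mint, daisy, elm, sage, moss, fig, pear, lime, aster, kale, tulip, fir.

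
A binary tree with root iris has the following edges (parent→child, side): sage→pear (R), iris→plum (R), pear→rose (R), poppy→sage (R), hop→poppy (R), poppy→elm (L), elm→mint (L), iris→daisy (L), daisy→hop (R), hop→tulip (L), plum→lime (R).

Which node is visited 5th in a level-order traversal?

Level-order visits nodes level by level from the root, left to right within each level.
Level 0: iris
Level 1: daisy, plum
Level 2: hop, lime
Level 3: tulip, poppy
Level 4: elm, sage
Level 5: mint, pear
Level 6: rose
Full level-order sequence: iris, daisy, plum, hop, lime, tulip, poppy, elm, sage, mint, pear, rose.

lime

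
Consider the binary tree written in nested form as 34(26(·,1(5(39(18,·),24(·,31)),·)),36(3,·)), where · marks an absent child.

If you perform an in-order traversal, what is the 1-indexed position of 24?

5

In-order visits the left subtree, then the node, then the right subtree.
At 34: go left to 26.
  At 26: no left child.
  Visit 26.
  At 26: go right to 1.
    At 1: go left to 5.
      At 5: go left to 39.
        At 39: go left to 18.
          18 is a leaf — visit 18.
        Visit 39.
        At 39: no right child.
      Visit 5.
      At 5: go right to 24.
        At 24: no left child.
        Visit 24.
        At 24: go right to 31.
          31 is a leaf — visit 31.
    Visit 1.
    At 1: no right child.
Visit 34.
At 34: go right to 36.
  At 36: go left to 3.
    3 is a leaf — visit 3.
  Visit 36.
  At 36: no right child.
Full in-order sequence: 26, 18, 39, 5, 24, 31, 1, 34, 3, 36.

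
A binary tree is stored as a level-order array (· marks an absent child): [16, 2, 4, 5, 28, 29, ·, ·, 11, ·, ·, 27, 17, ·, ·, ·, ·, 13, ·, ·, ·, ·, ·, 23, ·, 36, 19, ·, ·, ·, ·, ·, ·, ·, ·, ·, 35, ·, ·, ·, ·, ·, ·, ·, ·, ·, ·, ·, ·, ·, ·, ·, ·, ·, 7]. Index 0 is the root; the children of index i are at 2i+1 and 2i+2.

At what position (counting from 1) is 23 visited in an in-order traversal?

8

In-order visits the left subtree, then the node, then the right subtree.
At 16: go left to 2.
  At 2: go left to 5.
    At 5: no left child.
    Visit 5.
    At 5: go right to 11.
      At 11: go left to 13.
        At 13: no left child.
        Visit 13.
        At 13: go right to 35.
          35 is a leaf — visit 35.
      Visit 11.
      At 11: no right child.
  Visit 2.
  At 2: go right to 28.
    28 is a leaf — visit 28.
Visit 16.
At 16: go right to 4.
  At 4: go left to 29.
    At 29: go left to 27.
      At 27: go left to 23.
        23 is a leaf — visit 23.
      Visit 27.
      At 27: no right child.
    Visit 29.
    At 29: go right to 17.
      At 17: go left to 36.
        36 is a leaf — visit 36.
      Visit 17.
      At 17: go right to 19.
        At 19: no left child.
        Visit 19.
        At 19: go right to 7.
          7 is a leaf — visit 7.
  Visit 4.
  At 4: no right child.
Full in-order sequence: 5, 13, 35, 11, 2, 28, 16, 23, 27, 29, 36, 17, 19, 7, 4.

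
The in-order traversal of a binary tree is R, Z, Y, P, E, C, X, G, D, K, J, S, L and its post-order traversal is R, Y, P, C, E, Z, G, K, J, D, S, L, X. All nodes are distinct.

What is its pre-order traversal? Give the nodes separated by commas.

The last element of post-order is the root; it splits in-order into left and right subtrees.
Root X: left subtree has 6 nodes {R, Z, Y, P, E, C}, right has 6 {G, D, K, J, S, L}.
  Root Z: left subtree has 1 node {R}, right has 4 {Y, P, E, C}.
    Root E: left subtree has 2 nodes {Y, P}, right has 1 {C}.
      Root P: left subtree has 1 node {Y}, right has 0 { }.
  Root L: left subtree has 5 nodes {G, D, K, J, S}, right has 0 { }.
    Root S: left subtree has 4 nodes {G, D, K, J}, right has 0 { }.
      Root D: left subtree has 1 node {G}, right has 2 {K, J}.
        Root J: left subtree has 1 node {K}, right has 0 { }.

X, Z, R, E, P, Y, C, L, S, D, G, J, K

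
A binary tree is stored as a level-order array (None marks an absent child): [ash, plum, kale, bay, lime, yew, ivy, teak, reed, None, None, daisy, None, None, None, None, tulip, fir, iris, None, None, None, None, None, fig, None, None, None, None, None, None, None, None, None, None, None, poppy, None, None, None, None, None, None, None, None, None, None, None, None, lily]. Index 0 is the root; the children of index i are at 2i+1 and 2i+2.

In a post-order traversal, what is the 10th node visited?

Post-order visits the left subtree, then the right subtree, then the node.
At ash: go left to plum.
  At plum: go left to bay.
    At bay: go left to teak.
      At teak: no left child.
      At teak: go right to tulip.
        tulip is a leaf — visit tulip.
      Visit teak.
    At bay: go right to reed.
      At reed: go left to fir.
        At fir: no left child.
        At fir: go right to poppy.
          poppy is a leaf — visit poppy.
        Visit fir.
      At reed: go right to iris.
        iris is a leaf — visit iris.
      Visit reed.
    Visit bay.
  At plum: go right to lime.
    lime is a leaf — visit lime.
  Visit plum.
At ash: go right to kale.
  At kale: go left to yew.
    At yew: go left to daisy.
      At daisy: no left child.
      At daisy: go right to fig.
        At fig: go left to lily.
          lily is a leaf — visit lily.
        At fig: no right child.
        Visit fig.
      Visit daisy.
    At yew: no right child.
    Visit yew.
  At kale: go right to ivy.
    ivy is a leaf — visit ivy.
  Visit kale.
Visit ash.
Full post-order sequence: tulip, teak, poppy, fir, iris, reed, bay, lime, plum, lily, fig, daisy, yew, ivy, kale, ash.

lily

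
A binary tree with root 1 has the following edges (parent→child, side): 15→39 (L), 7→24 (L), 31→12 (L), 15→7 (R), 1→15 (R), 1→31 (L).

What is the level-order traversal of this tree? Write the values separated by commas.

Level-order visits nodes level by level from the root, left to right within each level.
Level 0: 1
Level 1: 31, 15
Level 2: 12, 39, 7
Level 3: 24

1, 31, 15, 12, 39, 7, 24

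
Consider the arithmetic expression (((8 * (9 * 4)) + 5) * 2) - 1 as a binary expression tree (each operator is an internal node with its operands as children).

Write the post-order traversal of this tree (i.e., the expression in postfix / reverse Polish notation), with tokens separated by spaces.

8 9 4 * * 5 + 2 * 1 -

Post-order on an expression tree gives postfix notation: for each operator, emit left operand, right operand, then the operator.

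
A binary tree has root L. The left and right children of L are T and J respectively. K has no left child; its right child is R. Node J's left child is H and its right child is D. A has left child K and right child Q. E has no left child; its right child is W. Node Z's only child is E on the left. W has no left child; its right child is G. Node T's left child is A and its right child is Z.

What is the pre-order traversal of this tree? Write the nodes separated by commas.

L, T, A, K, R, Q, Z, E, W, G, J, H, D

Pre-order visits the node, then its left subtree, then its right subtree.
Visit L.
At L: go left to T.
  Visit T.
  At T: go left to A.
    Visit A.
    At A: go left to K.
      Visit K.
      At K: no left child.
      At K: go right to R.
        R is a leaf — visit R.
    At A: go right to Q.
      Q is a leaf — visit Q.
  At T: go right to Z.
    Visit Z.
    At Z: go left to E.
      Visit E.
      At E: no left child.
      At E: go right to W.
        Visit W.
        At W: no left child.
        At W: go right to G.
          G is a leaf — visit G.
    At Z: no right child.
At L: go right to J.
  Visit J.
  At J: go left to H.
    H is a leaf — visit H.
  At J: go right to D.
    D is a leaf — visit D.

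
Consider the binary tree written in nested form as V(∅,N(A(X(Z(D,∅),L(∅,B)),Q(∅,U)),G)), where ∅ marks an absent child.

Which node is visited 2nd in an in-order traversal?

In-order visits the left subtree, then the node, then the right subtree.
At V: no left child.
Visit V.
At V: go right to N.
  At N: go left to A.
    At A: go left to X.
      At X: go left to Z.
        At Z: go left to D.
          D is a leaf — visit D.
        Visit Z.
        At Z: no right child.
      Visit X.
      At X: go right to L.
        At L: no left child.
        Visit L.
        At L: go right to B.
          B is a leaf — visit B.
    Visit A.
    At A: go right to Q.
      At Q: no left child.
      Visit Q.
      At Q: go right to U.
        U is a leaf — visit U.
  Visit N.
  At N: go right to G.
    G is a leaf — visit G.
Full in-order sequence: V, D, Z, X, L, B, A, Q, U, N, G.

D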